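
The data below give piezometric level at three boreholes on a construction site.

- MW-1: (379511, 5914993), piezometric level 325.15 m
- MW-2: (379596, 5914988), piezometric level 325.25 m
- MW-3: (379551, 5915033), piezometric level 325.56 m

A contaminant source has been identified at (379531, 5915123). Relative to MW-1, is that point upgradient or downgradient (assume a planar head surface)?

Taking MW-1 as reference: MW-2−MW-1 = (85, -5, +0.10); MW-3−MW-1 = (40, 40, +0.41).
Determinant of the coordinate differences = 85·40 − 40·(-5) = 3600.
∂h/∂x = [(+0.10)·40 − (+0.41)·(-5)] / 3600 = +0.001681
∂h/∂y = [85·(+0.41) − 40·(+0.10)] / 3600 = +0.008569
Head at (379531, 5915123) = 325.15 + (+0.001681)·(20) + (+0.008569)·(130) = 326.30 m.
That is higher than the 325.15 m at MW-1, so the point is upgradient.

upgradient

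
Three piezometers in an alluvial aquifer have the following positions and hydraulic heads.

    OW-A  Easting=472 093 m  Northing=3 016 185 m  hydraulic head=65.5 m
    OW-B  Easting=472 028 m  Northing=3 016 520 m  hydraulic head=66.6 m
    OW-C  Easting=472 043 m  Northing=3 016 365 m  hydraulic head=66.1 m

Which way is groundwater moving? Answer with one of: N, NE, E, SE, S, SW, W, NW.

S

Differences from OW-A: to OW-B (Δx, Δy, Δh) = (-65, 335, +1.1); to OW-C = (-50, 180, +0.6).
Determinant of the coordinate differences = (-65)·180 − (-50)·335 = 5050.
∂h/∂x = [(+1.1)·180 − (+0.6)·335] / 5050 = -0.0005941
∂h/∂y = [(-65)·(+0.6) − (-50)·(+1.1)] / 5050 = +0.003168
Flow = −∇h = (+0.0005941 east, -0.003168 north), which points south.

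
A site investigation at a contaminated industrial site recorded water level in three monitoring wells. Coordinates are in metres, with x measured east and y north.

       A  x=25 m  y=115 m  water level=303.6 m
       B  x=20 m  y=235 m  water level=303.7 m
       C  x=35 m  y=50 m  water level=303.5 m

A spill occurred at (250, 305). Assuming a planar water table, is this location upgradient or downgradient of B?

downgradient

Three-point gradient (reference A): Δ to B = (-5, 120, +0.1), Δ to C = (10, -65, -0.1).
∂h/∂x = -0.006286, ∂h/∂y = +0.0005714 (det = -875).
Head at (250, 305) = 303.6 + (-0.006286)·(225) + (+0.0005714)·(190) = 302.29 m.
That is lower than the 303.7 m at B, so the point is downgradient.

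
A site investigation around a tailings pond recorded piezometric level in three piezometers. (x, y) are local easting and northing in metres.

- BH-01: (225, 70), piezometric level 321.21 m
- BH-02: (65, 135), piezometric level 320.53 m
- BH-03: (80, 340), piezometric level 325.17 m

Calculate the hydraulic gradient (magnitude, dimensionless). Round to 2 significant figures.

Taking BH-01 as reference: BH-02−BH-01 = (-160, 65, -0.68); BH-03−BH-01 = (-145, 270, +3.96).
Solve a·Δx + b·Δy = Δh: det = (-160)·270 − (-145)·65 = -33775.
∂h/∂x = [(-0.68)·270 − (+3.96)·65] / -33775 = +0.01306
∂h/∂y = [(-160)·(+3.96) − (-145)·(-0.68)] / -33775 = +0.02168
|∇h| = √(0.01306² + 0.02168²) = 0.02531

0.025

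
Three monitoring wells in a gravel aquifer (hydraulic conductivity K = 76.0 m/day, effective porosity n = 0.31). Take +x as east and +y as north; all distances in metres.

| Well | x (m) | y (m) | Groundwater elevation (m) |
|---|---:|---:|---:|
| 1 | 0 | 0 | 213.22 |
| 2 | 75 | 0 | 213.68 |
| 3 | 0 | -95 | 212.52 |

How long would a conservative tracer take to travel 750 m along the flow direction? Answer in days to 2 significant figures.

∂h/∂x = (213.68 − 213.22) / (75 − 0) = +0.006133
∂h/∂y = (212.52 − 213.22) / (-95 − 0) = +0.007368
|∇h| = √(0.006133² + 0.007368²) = 0.009587
Seepage velocity v = K·i/n = 76.0 × 0.009587 / 0.31 = 2.35 m/day.
t = 750 / 2.35 = 319.1 days.

320 days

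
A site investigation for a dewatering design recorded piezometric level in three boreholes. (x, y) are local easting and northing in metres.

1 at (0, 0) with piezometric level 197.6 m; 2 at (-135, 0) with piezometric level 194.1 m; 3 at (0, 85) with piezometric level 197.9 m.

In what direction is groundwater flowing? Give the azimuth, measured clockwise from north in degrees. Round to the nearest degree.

∂h/∂x = (194.1 − 197.6) / (-135 − 0) = +0.02593
∂h/∂y = (197.9 − 197.6) / (85 − 0) = +0.003529
Flow direction (−∇h) has components (-0.02593 E, -0.003529 N).
Azimuth = atan2(E, N) = atan2(-0.02593, -0.003529) = 262.2° ≈ 262°.

262°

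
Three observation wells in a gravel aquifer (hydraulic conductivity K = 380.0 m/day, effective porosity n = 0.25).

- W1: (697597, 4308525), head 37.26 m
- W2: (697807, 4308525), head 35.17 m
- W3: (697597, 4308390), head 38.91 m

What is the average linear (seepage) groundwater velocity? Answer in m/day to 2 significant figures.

24 m/day

∂h/∂x = (35.17 − 37.26) / (697807 − 697597) = -0.009952
∂h/∂y = (38.91 − 37.26) / (4308390 − 4308525) = -0.01222
|∇h| = √(-0.009952² + -0.01222²) = 0.01576
Seepage velocity v = K·i/n = 380.0 × 0.01576 / 0.25 = 23.96 m/day.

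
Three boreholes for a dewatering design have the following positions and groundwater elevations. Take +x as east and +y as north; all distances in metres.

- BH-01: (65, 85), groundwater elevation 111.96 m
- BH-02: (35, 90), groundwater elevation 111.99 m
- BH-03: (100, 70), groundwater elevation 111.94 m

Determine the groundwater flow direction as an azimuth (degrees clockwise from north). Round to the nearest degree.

Taking BH-01 as reference: BH-02−BH-01 = (-30, 5, +0.03); BH-03−BH-01 = (35, -15, -0.02).
Solve a·Δx + b·Δy = Δh: det = (-30)·(-15) − 35·5 = 275.
∂h/∂x = [(+0.03)·(-15) − (-0.02)·5] / 275 = -0.001273
∂h/∂y = [(-30)·(-0.02) − 35·(+0.03)] / 275 = -0.001636
Flow direction (−∇h) has components (+0.001273 E, +0.001636 N).
Azimuth = atan2(E, N) = atan2(+0.001273, +0.001636) = 37.9° ≈ 038°.

038°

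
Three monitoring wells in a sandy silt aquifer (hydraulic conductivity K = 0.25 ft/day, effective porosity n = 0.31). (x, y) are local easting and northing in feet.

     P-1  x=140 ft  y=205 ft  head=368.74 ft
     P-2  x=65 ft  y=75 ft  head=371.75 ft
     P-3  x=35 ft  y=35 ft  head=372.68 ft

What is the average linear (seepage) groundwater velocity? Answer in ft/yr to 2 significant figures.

Differences from P-1: to P-2 (Δx, Δy, Δh) = (-75, -130, +3.01); to P-3 = (-105, -170, +3.94).
Solve a·Δx + b·Δy = Δh: det = (-75)·(-170) − (-105)·(-130) = -900.
∂h/∂x = [(+3.01)·(-170) − (+3.94)·(-130)] / -900 = -0.0005556
∂h/∂y = [(-75)·(+3.94) − (-105)·(+3.01)] / -900 = -0.02283
|∇h| = √(-0.0005556² + -0.02283²) = 0.02284
Seepage velocity v = K·i/n = 0.25 × 0.02284 / 0.31 = 0.01842 ft/day = 6.728 ft/yr.

6.7 ft/yr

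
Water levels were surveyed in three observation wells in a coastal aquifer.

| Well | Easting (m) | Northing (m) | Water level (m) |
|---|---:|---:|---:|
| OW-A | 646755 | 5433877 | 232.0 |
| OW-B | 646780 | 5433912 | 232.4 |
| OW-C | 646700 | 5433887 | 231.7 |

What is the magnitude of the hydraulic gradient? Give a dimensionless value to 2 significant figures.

Taking OW-A as reference: OW-B−OW-A = (25, 35, +0.4); OW-C−OW-A = (-55, 10, -0.3).
Determinant of the coordinate differences = 25·10 − (-55)·35 = 2175.
∂h/∂x = [(+0.4)·10 − (-0.3)·35] / 2175 = +0.006667
∂h/∂y = [25·(-0.3) − (-55)·(+0.4)] / 2175 = +0.006667
|∇h| = √(0.006667² + 0.006667²) = 0.009429

0.0094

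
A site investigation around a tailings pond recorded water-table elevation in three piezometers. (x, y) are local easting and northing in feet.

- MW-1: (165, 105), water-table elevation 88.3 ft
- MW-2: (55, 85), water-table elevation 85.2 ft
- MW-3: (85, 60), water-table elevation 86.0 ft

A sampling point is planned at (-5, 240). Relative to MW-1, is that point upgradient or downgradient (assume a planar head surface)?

Differences from MW-1: to MW-2 (Δx, Δy, Δh) = (-110, -20, -3.1); to MW-3 = (-80, -45, -2.3).
Determinant of the coordinate differences = (-110)·(-45) − (-80)·(-20) = 3350.
∂h/∂x = [(-3.1)·(-45) − (-2.3)·(-20)] / 3350 = +0.02791
∂h/∂y = [(-110)·(-2.3) − (-80)·(-3.1)] / 3350 = +0.001493
Head at (-5, 240) = 88.3 + (+0.02791)·(-170) + (+0.001493)·(135) = 83.76 ft.
That is lower than the 88.3 ft at MW-1, so the point is downgradient.

downgradient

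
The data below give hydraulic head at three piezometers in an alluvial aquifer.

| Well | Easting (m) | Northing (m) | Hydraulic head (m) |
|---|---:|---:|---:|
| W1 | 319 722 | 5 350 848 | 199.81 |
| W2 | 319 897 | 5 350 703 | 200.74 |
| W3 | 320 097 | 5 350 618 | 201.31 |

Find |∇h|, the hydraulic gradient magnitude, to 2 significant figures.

0.0061

Taking W1 as reference: W2−W1 = (175, -145, +0.93); W3−W1 = (375, -230, +1.50).
Solve a·Δx + b·Δy = Δh: det = 175·(-230) − 375·(-145) = 14125.
∂h/∂x = [(+0.93)·(-230) − (+1.50)·(-145)] / 14125 = +0.0002549
∂h/∂y = [175·(+1.50) − 375·(+0.93)] / 14125 = -0.006106
|∇h| = √(0.0002549² + -0.006106²) = 0.006111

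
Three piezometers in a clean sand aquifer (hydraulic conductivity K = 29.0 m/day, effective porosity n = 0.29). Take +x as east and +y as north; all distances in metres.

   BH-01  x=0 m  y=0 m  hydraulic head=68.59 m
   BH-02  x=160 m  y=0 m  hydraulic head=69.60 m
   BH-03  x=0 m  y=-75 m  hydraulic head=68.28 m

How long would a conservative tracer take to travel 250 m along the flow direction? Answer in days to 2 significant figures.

∂h/∂x = (69.60 − 68.59) / (160 − 0) = +0.006312
∂h/∂y = (68.28 − 68.59) / (-75 − 0) = +0.004133
|∇h| = √(0.006312² + 0.004133²) = 0.007545
Seepage velocity v = K·i/n = 29.0 × 0.007545 / 0.29 = 0.7545 m/day.
t = 250 / 0.7545 = 331.3 days.

330 days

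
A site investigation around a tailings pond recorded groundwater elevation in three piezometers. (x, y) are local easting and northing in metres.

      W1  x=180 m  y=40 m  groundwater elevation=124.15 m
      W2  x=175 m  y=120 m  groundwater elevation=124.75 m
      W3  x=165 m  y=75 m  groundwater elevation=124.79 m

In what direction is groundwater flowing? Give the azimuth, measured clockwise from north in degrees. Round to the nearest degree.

Three-point gradient (reference W1): Δ to W2 = (-5, 80, +0.60), Δ to W3 = (-15, 35, +0.64).
∂h/∂x = -0.02946, ∂h/∂y = +0.005659 (det = 1025).
Flow direction (−∇h) has components (+0.02946 E, -0.005659 N).
Azimuth = atan2(E, N) = atan2(+0.02946, -0.005659) = 100.9° ≈ 101°.

101°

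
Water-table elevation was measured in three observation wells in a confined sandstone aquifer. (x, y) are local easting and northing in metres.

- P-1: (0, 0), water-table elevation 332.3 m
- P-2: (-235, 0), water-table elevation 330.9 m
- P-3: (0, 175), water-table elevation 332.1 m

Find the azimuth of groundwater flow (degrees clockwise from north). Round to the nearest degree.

281°

∂h/∂x = (330.9 − 332.3) / (-235 − 0) = +0.005957
∂h/∂y = (332.1 − 332.3) / (175 − 0) = -0.001143
Flow direction (−∇h) has components (-0.005957 E, +0.001143 N).
Azimuth = atan2(E, N) = atan2(-0.005957, +0.001143) = 280.9° ≈ 281°.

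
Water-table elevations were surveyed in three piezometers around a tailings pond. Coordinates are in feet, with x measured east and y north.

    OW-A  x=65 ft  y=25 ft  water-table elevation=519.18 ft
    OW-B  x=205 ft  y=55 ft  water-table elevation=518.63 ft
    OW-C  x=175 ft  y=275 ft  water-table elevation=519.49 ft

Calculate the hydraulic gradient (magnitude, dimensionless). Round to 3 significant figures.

0.00567

Taking OW-A as reference: OW-B−OW-A = (140, 30, -0.55); OW-C−OW-A = (110, 250, +0.31).
Determinant of the coordinate differences = 140·250 − 110·30 = 31700.
∂h/∂x = [(-0.55)·250 − (+0.31)·30] / 31700 = -0.004631
∂h/∂y = [140·(+0.31) − 110·(-0.55)] / 31700 = +0.003278
|∇h| = √(-0.004631² + 0.003278²) = 0.005674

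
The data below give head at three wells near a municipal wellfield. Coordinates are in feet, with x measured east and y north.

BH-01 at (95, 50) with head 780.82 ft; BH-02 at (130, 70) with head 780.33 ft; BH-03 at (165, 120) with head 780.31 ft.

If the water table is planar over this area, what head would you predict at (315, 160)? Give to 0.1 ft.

777.5 ft

Three-point gradient (reference BH-01): Δ to BH-02 = (35, 20, -0.49), Δ to BH-03 = (70, 70, -0.51).
∂h/∂x = -0.02295, ∂h/∂y = +0.01567 (det = 1050).
h(315, 160) = 780.82 + (-0.02295)·(220) + (+0.01567)·(110) = 780.82 -5.050 +1.723 = 777.494 ft.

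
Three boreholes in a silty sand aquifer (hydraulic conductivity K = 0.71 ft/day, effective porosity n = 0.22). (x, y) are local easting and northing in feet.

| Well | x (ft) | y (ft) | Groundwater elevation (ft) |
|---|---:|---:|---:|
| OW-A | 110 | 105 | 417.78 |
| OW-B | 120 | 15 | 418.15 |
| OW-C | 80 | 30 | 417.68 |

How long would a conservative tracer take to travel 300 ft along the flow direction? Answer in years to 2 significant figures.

With h = a·x + b·y + c and OW-A as origin, the differences give:
  10·a + (-90)·b = +0.37
  (-30)·a + (-75)·b = -0.10
Eliminate b (×(-75) and ×(-90), subtract): -3450·a = -36.750 → a = ∂h/∂x = +0.01065
Back-substitute: b = ∂h/∂y = -0.002928.
|∇h| = √(0.01065² + -0.002928²) = 0.01105
Seepage velocity v = K·i/n = 0.71 × 0.01105 / 0.22 = 0.03566 ft/day.
t = 300 / 0.03566 = 8413 days = 23 years.

23 years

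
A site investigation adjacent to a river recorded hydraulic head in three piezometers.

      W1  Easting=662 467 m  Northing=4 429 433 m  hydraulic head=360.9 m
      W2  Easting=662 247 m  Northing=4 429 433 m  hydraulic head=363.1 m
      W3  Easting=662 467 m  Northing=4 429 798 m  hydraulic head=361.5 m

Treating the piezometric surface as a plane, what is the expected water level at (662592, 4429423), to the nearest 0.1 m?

∂h/∂x = (363.1 − 360.9) / (662247 − 662467) = -0.01000
∂h/∂y = (361.5 − 360.9) / (4429798 − 4429433) = +0.001644
h(662592, 4429423) = 360.9 + (-0.01000)·(125) + (+0.001644)·(-10) = 360.9 -1.250 -0.016 = 359.634 m.

359.6 m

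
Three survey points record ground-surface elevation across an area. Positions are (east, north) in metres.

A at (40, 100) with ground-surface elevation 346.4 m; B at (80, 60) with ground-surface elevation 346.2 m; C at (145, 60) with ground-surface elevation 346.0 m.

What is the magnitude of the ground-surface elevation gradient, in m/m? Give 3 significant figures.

Three-point gradient (reference A): Δ to B = (40, -40, -0.2), Δ to C = (105, -40, -0.4).
∂z/∂x = -0.003077, ∂z/∂y = +0.001923 (det = 2600).
|∇f| = √(-0.003077² + 0.001923²) = 0.003628 m/m

0.00363 m/m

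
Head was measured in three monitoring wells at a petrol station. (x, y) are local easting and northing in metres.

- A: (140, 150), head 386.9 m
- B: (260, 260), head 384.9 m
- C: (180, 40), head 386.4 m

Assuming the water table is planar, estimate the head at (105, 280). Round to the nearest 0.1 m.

Taking A as reference: B−A = (120, 110, -2.0); C−A = (40, -110, -0.5).
Solve a·Δx + b·Δy = Δh: det = 120·(-110) − 40·110 = -17600.
∂h/∂x = [(-2.0)·(-110) − (-0.5)·110] / -17600 = -0.01562
∂h/∂y = [120·(-0.5) − 40·(-2.0)] / -17600 = -0.001136
h(105, 280) = 386.9 + (-0.01562)·(-35) + (-0.001136)·(130) = 386.9 +0.547 -0.148 = 387.299 m.

387.3 m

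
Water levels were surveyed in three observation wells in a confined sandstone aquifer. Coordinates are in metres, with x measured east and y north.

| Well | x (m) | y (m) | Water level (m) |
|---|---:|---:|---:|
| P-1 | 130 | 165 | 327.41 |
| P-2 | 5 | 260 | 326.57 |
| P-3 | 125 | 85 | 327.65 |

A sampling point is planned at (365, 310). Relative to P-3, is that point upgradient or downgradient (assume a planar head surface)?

upgradient

Taking P-1 as reference: P-2−P-1 = (-125, 95, -0.84); P-3−P-1 = (-5, -80, +0.24).
Determinant of the coordinate differences = (-125)·(-80) − (-5)·95 = 10475.
∂h/∂x = [(-0.84)·(-80) − (+0.24)·95] / 10475 = +0.004239
∂h/∂y = [(-125)·(+0.24) − (-5)·(-0.84)] / 10475 = -0.003265
Head at (365, 310) = 327.41 + (+0.004239)·(235) + (-0.003265)·(145) = 327.93 m.
That is higher than the 327.65 m at P-3, so the point is upgradient.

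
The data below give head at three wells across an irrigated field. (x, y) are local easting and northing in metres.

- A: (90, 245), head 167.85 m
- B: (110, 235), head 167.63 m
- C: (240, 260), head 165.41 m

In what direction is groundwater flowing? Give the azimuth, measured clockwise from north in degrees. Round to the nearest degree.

060°

Taking A as reference: B−A = (20, -10, -0.22); C−A = (150, 15, -2.44).
Solve a·Δx + b·Δy = Δh: det = 20·15 − 150·(-10) = 1800.
∂h/∂x = [(-0.22)·15 − (-2.44)·(-10)] / 1800 = -0.01539
∂h/∂y = [20·(-2.44) − 150·(-0.22)] / 1800 = -0.008778
Flow direction (−∇h) has components (+0.01539 E, +0.008778 N).
Azimuth = atan2(E, N) = atan2(+0.01539, +0.008778) = 60.3° ≈ 060°.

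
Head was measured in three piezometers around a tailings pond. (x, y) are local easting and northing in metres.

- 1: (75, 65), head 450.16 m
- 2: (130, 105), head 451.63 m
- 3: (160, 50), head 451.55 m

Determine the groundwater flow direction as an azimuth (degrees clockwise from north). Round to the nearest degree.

238°

Differences from 1: to 2 (Δx, Δy, Δh) = (55, 40, +1.47); to 3 = (85, -15, +1.39).
Determinant of the coordinate differences = 55·(-15) − 85·40 = -4225.
∂h/∂x = [(+1.47)·(-15) − (+1.39)·40] / -4225 = +0.01838
∂h/∂y = [55·(+1.39) − 85·(+1.47)] / -4225 = +0.01148
Flow direction (−∇h) has components (-0.01838 E, -0.01148 N).
Azimuth = atan2(E, N) = atan2(-0.01838, -0.01148) = 238.0° ≈ 238°.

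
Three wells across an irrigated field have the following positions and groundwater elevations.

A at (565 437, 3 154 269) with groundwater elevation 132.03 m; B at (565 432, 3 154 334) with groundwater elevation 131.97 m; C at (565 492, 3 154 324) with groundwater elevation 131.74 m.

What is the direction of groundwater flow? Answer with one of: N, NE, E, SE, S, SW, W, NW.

With h = a·x + b·y + c and A as origin, the differences give:
  (-5)·a + 65·b = -0.06
  55·a + 55·b = -0.29
Eliminate b (×55 and ×65, subtract): -3850·a = 15.550 → a = ∂h/∂x = -0.004039
Back-substitute: b = ∂h/∂y = -0.001234.
Flow = −∇h = (+0.004039 east, +0.001234 north), which points east.

E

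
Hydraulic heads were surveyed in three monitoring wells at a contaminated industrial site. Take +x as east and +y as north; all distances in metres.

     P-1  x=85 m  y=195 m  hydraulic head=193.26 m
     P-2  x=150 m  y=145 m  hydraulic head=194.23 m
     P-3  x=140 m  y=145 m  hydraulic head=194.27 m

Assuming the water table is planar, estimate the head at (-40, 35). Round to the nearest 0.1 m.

197.7 m

Differences from P-1: to P-2 (Δx, Δy, Δh) = (65, -50, +0.97); to P-3 = (55, -50, +1.01).
Determinant of the coordinate differences = 65·(-50) − 55·(-50) = -500.
∂h/∂x = [(+0.97)·(-50) − (+1.01)·(-50)] / -500 = -0.004000
∂h/∂y = [65·(+1.01) − 55·(+0.97)] / -500 = -0.02460
h(-40, 35) = 193.26 + (-0.004000)·(-125) + (-0.02460)·(-160) = 193.26 +0.500 +3.936 = 197.696 m.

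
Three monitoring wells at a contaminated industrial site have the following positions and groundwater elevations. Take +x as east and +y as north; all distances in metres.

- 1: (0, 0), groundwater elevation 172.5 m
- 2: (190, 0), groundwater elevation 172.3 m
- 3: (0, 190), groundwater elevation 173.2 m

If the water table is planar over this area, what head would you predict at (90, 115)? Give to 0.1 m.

172.8 m

∂h/∂x = (172.3 − 172.5) / (190 − 0) = -0.001053
∂h/∂y = (173.2 − 172.5) / (190 − 0) = +0.003684
h(90, 115) = 172.5 + (-0.001053)·(90) + (+0.003684)·(115) = 172.5 -0.095 +0.424 = 172.829 m.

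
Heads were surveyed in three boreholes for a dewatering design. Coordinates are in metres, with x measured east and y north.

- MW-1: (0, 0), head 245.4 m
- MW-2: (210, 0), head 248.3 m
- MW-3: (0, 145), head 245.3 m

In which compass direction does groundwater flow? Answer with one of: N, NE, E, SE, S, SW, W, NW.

∂h/∂x = (248.3 − 245.4) / (210 − 0) = +0.01381
∂h/∂y = (245.3 − 245.4) / (145 − 0) = -0.0006897
Flow = −∇h = (-0.01381 east, +0.0006897 north), which points west.

W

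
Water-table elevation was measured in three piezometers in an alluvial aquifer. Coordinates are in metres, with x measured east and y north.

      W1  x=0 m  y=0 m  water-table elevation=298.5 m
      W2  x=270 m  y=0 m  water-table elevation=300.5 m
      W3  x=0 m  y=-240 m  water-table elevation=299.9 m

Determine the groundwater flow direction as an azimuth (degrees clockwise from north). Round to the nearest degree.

308°

∂h/∂x = (300.5 − 298.5) / (270 − 0) = +0.007407
∂h/∂y = (299.9 − 298.5) / (-240 − 0) = -0.005833
Flow direction (−∇h) has components (-0.007407 E, +0.005833 N).
Azimuth = atan2(E, N) = atan2(-0.007407, +0.005833) = 308.2° ≈ 308°.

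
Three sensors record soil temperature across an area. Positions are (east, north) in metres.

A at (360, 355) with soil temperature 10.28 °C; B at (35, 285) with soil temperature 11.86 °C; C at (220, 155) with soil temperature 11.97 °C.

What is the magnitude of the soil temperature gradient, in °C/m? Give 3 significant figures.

0.00694 °C/m

Three-point gradient (reference A): Δ to B = (-325, -70, +1.58), Δ to C = (-140, -200, +1.69).
∂T/∂x = -0.003582, ∂T/∂y = -0.005943 (det = 55200).
|∇f| = √(-0.003582² + -0.005943²) = 0.006939 °C/m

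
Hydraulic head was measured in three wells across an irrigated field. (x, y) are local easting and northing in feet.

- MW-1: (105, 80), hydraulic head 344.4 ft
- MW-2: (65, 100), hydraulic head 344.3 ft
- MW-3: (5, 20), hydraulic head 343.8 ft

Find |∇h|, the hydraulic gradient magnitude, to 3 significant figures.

Taking MW-1 as reference: MW-2−MW-1 = (-40, 20, -0.1); MW-3−MW-1 = (-100, -60, -0.6).
Solve a·Δx + b·Δy = Δh: det = (-40)·(-60) − (-100)·20 = 4400.
∂h/∂x = [(-0.1)·(-60) − (-0.6)·20] / 4400 = +0.004091
∂h/∂y = [(-40)·(-0.6) − (-100)·(-0.1)] / 4400 = +0.003182
|∇h| = √(0.004091² + 0.003182²) = 0.005183

0.00518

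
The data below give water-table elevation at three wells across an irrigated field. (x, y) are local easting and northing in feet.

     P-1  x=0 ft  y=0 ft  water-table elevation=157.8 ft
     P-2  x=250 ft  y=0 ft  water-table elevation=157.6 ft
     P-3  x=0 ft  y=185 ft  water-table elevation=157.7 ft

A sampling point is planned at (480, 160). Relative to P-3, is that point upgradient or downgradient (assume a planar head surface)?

downgradient

∂h/∂x = (157.6 − 157.8) / (250 − 0) = -0.0008000
∂h/∂y = (157.7 − 157.8) / (185 − 0) = -0.0005405
Head at (480, 160) = 157.8 + (-0.0008000)·(480) + (-0.0005405)·(160) = 157.33 ft.
That is lower than the 157.7 ft at P-3, so the point is downgradient.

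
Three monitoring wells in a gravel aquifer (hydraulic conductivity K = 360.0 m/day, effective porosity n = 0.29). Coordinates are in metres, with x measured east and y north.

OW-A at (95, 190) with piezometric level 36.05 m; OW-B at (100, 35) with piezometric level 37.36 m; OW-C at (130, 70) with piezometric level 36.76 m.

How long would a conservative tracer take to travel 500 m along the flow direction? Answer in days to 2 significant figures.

31 days

Taking OW-A as reference: OW-B−OW-A = (5, -155, +1.31); OW-C−OW-A = (35, -120, +0.71).
Determinant of the coordinate differences = 5·(-120) − 35·(-155) = 4825.
∂h/∂x = [(+1.31)·(-120) − (+0.71)·(-155)] / 4825 = -0.009772
∂h/∂y = [5·(+0.71) − 35·(+1.31)] / 4825 = -0.008767
|∇h| = √(-0.009772² + -0.008767²) = 0.01313
Seepage velocity v = K·i/n = 360.0 × 0.01313 / 0.29 = 16.3 m/day.
t = 500 / 16.3 = 30.67 days.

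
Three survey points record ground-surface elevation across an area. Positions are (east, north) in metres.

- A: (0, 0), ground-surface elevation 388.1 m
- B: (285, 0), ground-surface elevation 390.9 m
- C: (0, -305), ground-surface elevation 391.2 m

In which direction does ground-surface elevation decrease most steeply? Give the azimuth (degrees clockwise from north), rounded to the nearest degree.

∂z/∂x = (390.9 − 388.1) / (285 − 0) = +0.009825
∂z/∂y = (391.2 − 388.1) / (-305 − 0) = -0.01016
Steepest decrease is along −∇f: components (-0.009825 E, +0.01016 N).
Azimuth = atan2(-0.009825, +0.01016) = 316.0° ≈ 316°.

316°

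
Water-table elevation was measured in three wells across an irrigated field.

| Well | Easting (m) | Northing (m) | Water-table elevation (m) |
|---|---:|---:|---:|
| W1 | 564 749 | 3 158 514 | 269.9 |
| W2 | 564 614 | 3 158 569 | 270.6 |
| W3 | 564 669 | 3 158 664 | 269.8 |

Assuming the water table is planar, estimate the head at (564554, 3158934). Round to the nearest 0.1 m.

Taking W1 as reference: W2−W1 = (-135, 55, +0.7); W3−W1 = (-80, 150, -0.1).
Solve a·Δx + b·Δy = Δh: det = (-135)·150 − (-80)·55 = -15850.
∂h/∂x = [(+0.7)·150 − (-0.1)·55] / -15850 = -0.006972
∂h/∂y = [(-135)·(-0.1) − (-80)·(+0.7)] / -15850 = -0.004385
h(564554, 3158934) = 269.9 + (-0.006972)·(-195) + (-0.004385)·(420) = 269.9 +1.359 -1.842 = 269.418 m.

269.4 m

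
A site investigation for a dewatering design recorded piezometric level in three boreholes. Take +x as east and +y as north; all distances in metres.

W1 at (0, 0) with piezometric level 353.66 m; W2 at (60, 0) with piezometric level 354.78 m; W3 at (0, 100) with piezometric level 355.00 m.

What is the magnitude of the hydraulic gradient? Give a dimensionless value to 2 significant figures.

0.023

∂h/∂x = (354.78 − 353.66) / (60 − 0) = +0.01867
∂h/∂y = (355.00 − 353.66) / (100 − 0) = +0.01340
|∇h| = √(0.01867² + 0.01340²) = 0.02298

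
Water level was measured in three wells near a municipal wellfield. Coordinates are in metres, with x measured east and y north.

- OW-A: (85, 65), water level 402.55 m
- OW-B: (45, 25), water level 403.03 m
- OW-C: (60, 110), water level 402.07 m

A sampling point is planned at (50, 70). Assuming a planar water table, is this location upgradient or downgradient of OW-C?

upgradient

Taking OW-A as reference: OW-B−OW-A = (-40, -40, +0.48); OW-C−OW-A = (-25, 45, -0.48).
Solve a·Δx + b·Δy = Δh: det = (-40)·45 − (-25)·(-40) = -2800.
∂h/∂x = [(+0.48)·45 − (-0.48)·(-40)] / -2800 = -0.0008571
∂h/∂y = [(-40)·(-0.48) − (-25)·(+0.48)] / -2800 = -0.01114
Head at (50, 70) = 402.55 + (-0.0008571)·(-35) + (-0.01114)·(5) = 402.52 m.
That is higher than the 402.07 m at OW-C, so the point is upgradient.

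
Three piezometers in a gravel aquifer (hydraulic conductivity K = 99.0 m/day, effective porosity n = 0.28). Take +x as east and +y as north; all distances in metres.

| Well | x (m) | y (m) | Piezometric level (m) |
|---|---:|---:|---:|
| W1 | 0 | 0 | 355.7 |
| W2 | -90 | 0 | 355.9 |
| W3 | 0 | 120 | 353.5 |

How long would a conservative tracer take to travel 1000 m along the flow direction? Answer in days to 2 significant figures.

150 days

∂h/∂x = (355.9 − 355.7) / (-90 − 0) = -0.002222
∂h/∂y = (353.5 − 355.7) / (120 − 0) = -0.01833
|∇h| = √(-0.002222² + -0.01833²) = 0.01846
Seepage velocity v = K·i/n = 99.0 × 0.01846 / 0.28 = 6.527 m/day.
t = 1000 / 6.527 = 153.2 days.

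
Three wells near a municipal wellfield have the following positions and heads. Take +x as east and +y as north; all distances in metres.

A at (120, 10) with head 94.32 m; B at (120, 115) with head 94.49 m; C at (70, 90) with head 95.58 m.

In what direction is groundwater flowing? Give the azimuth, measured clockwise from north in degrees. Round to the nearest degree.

094°

Three-point gradient (reference A): Δ to B = (0, 105, +0.17), Δ to C = (-50, 80, +1.26).
∂h/∂x = -0.02261, ∂h/∂y = +0.001619 (det = 5250).
Flow direction (−∇h) has components (+0.02261 E, -0.001619 N).
Azimuth = atan2(E, N) = atan2(+0.02261, -0.001619) = 94.1° ≈ 094°.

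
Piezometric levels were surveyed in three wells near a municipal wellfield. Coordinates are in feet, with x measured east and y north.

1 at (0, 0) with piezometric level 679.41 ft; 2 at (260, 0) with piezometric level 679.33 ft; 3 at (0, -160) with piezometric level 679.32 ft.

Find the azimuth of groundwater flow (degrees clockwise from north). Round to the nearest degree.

∂h/∂x = (679.33 − 679.41) / (260 − 0) = -0.0003077
∂h/∂y = (679.32 − 679.41) / (-160 − 0) = +0.0005625
Flow direction (−∇h) has components (+0.0003077 E, -0.0005625 N).
Azimuth = atan2(E, N) = atan2(+0.0003077, -0.0005625) = 151.3° ≈ 151°.

151°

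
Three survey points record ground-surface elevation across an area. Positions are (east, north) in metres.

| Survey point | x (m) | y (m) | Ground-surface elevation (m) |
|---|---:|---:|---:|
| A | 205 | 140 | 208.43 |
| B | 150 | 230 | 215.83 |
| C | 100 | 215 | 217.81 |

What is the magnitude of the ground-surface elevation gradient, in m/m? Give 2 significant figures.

0.073 m/m

Three-point gradient (reference A): Δ to B = (-55, 90, +7.40), Δ to C = (-105, 75, +9.38).
∂z/∂x = -0.05431, ∂z/∂y = +0.04903 (det = 5325).
|∇f| = √(-0.05431² + 0.04903²) = 0.07317 m/m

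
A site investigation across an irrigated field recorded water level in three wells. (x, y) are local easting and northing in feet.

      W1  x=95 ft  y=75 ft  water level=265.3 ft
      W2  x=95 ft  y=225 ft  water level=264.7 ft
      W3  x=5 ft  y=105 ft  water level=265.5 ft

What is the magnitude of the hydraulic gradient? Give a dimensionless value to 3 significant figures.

0.00535

With h = a·x + b·y + c and W1 as origin, the differences give:
  0·a + 150·b = -0.6
  (-90)·a + 30·b = +0.2
Eliminate b (×30 and ×150, subtract): 13500·a = -48.00 → a = ∂h/∂x = -0.003556
Back-substitute: b = ∂h/∂y = -0.004000.
|∇h| = √(-0.003556² + -0.004000²) = 0.005352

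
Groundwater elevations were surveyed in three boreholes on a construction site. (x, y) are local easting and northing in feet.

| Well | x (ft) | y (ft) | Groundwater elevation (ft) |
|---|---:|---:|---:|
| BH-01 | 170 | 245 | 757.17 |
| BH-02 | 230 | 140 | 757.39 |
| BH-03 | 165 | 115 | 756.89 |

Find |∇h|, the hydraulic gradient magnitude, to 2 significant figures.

0.0072

With h = a·x + b·y + c and BH-01 as origin, the differences give:
  60·a + (-105)·b = +0.22
  (-5)·a + (-130)·b = -0.28
Eliminate b (×(-130) and ×(-105), subtract): -8325·a = -58.000 → a = ∂h/∂x = +0.006967
Back-substitute: b = ∂h/∂y = +0.001886.
|∇h| = √(0.006967² + 0.001886²) = 0.007218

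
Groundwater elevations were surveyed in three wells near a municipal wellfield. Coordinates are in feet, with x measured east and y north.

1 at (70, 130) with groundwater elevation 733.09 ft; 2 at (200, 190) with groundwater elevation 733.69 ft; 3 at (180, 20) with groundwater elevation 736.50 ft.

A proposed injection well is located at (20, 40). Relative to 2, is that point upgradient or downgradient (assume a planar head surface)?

upgradient

Three-point gradient (reference 1): Δ to 2 = (130, 60, +0.60), Δ to 3 = (110, -110, +3.41).
∂h/∂x = +0.01295, ∂h/∂y = -0.01805 (det = -20900).
Head at (20, 40) = 733.09 + (+0.01295)·(-50) + (-0.01805)·(-90) = 734.07 ft.
That is higher than the 733.69 ft at 2, so the point is upgradient.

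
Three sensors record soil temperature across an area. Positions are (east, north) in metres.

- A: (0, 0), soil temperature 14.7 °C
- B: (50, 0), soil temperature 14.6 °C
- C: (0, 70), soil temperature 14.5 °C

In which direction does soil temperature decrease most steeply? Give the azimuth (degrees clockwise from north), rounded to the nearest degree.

∂T/∂x = (14.6 − 14.7) / (50 − 0) = -0.002000
∂T/∂y = (14.5 − 14.7) / (70 − 0) = -0.002857
Steepest decrease is along −∇f: components (+0.002000 E, +0.002857 N).
Azimuth = atan2(+0.002000, +0.002857) = 35.0° ≈ 035°.

035°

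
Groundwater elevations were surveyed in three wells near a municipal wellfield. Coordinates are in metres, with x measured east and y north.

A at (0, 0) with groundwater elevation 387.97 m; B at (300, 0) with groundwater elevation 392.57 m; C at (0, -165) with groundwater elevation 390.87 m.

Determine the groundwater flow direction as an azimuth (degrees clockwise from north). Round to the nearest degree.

∂h/∂x = (392.57 − 387.97) / (300 − 0) = +0.01533
∂h/∂y = (390.87 − 387.97) / (-165 − 0) = -0.01758
Flow direction (−∇h) has components (-0.01533 E, +0.01758 N).
Azimuth = atan2(E, N) = atan2(-0.01533, +0.01758) = 318.9° ≈ 319°.

319°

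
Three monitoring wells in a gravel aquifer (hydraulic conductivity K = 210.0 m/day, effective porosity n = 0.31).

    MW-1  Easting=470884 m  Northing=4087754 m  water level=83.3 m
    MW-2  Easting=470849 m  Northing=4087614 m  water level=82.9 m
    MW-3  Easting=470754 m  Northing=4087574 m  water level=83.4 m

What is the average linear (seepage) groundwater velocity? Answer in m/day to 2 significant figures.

5.8 m/day

Three-point gradient (reference MW-1): Δ to MW-2 = (-35, -140, -0.4), Δ to MW-3 = (-130, -180, +0.1).
∂h/∂x = -0.007227, ∂h/∂y = +0.004664 (det = -11900).
|∇h| = √(-0.007227² + 0.004664²) = 0.008601
Seepage velocity v = K·i/n = 210.0 × 0.008601 / 0.31 = 5.826 m/day.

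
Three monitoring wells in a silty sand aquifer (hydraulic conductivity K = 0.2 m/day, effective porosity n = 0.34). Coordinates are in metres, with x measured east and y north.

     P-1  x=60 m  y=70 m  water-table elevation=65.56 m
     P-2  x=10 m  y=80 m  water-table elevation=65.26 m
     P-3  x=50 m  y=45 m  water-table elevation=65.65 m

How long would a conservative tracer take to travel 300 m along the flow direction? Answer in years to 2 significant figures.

190 years

With h = a·x + b·y + c and P-1 as origin, the differences give:
  (-50)·a + 10·b = -0.30
  (-10)·a + (-25)·b = +0.09
Eliminate b (×(-25) and ×10, subtract): 1350·a = 6.600 → a = ∂h/∂x = +0.004889
Back-substitute: b = ∂h/∂y = -0.005556.
|∇h| = √(0.004889² + -0.005556²) = 0.007401
Seepage velocity v = K·i/n = 0.2 × 0.007401 / 0.34 = 0.004354 m/day.
t = 300 / 0.004354 = 6.89e+04 days = 189 years.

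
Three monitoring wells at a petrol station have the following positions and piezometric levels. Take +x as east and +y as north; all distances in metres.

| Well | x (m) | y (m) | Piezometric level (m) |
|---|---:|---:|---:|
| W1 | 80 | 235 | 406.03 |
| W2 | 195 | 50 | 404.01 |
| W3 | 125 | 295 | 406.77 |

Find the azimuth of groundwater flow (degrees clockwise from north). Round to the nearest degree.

Three-point gradient (reference W1): Δ to W2 = (115, -185, -2.02), Δ to W3 = (45, 60, +0.74).
∂h/∂x = +0.001031, ∂h/∂y = +0.01156 (det = 15225).
Flow direction (−∇h) has components (-0.001031 E, -0.01156 N).
Azimuth = atan2(E, N) = atan2(-0.001031, -0.01156) = 185.1° ≈ 185°.

185°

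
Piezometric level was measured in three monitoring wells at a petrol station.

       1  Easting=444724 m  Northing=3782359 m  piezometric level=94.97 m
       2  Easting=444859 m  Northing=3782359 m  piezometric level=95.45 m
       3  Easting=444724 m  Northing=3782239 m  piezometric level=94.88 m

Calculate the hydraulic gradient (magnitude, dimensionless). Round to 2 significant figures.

0.0036

∂h/∂x = (95.45 − 94.97) / (444859 − 444724) = +0.003556
∂h/∂y = (94.88 − 94.97) / (3782239 − 3782359) = +0.0007500
|∇h| = √(0.003556² + 0.0007500²) = 0.003634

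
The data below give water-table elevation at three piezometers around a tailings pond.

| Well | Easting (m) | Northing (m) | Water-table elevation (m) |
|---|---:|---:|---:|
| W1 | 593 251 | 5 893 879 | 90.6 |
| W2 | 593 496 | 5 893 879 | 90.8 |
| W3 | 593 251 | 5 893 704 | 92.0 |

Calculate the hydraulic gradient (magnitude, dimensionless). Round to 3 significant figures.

0.00804

∂h/∂x = (90.8 − 90.6) / (593496 − 593251) = +0.0008163
∂h/∂y = (92.0 − 90.6) / (5893704 − 5893879) = -0.008000
|∇h| = √(0.0008163² + -0.008000²) = 0.008042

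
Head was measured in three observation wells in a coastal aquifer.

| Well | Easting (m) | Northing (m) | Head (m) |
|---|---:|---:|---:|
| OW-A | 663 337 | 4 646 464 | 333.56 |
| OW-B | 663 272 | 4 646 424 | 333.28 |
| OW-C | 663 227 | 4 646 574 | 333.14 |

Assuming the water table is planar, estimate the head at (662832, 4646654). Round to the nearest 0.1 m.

Taking OW-A as reference: OW-B−OW-A = (-65, -40, -0.28); OW-C−OW-A = (-110, 110, -0.42).
Determinant of the coordinate differences = (-65)·110 − (-110)·(-40) = -11550.
∂h/∂x = [(-0.28)·110 − (-0.42)·(-40)] / -11550 = +0.004121
∂h/∂y = [(-65)·(-0.42) − (-110)·(-0.28)] / -11550 = +0.0003030
h(662832, 4646654) = 333.56 + (+0.004121)·(-505) + (+0.0003030)·(190) = 333.56 -2.081 +0.058 = 331.536 m.

331.5 m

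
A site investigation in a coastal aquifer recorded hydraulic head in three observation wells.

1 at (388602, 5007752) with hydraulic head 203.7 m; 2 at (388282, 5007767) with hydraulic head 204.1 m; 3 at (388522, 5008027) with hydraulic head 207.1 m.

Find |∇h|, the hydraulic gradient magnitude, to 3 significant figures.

0.0122

With h = a·x + b·y + c and 1 as origin, the differences give:
  (-320)·a + 15·b = +0.4
  (-80)·a + 275·b = +3.4
Eliminate b (×275 and ×15, subtract): -86800·a = 59.00 → a = ∂h/∂x = -0.0006797
Back-substitute: b = ∂h/∂y = +0.01217.
|∇h| = √(-0.0006797² + 0.01217²) = 0.01219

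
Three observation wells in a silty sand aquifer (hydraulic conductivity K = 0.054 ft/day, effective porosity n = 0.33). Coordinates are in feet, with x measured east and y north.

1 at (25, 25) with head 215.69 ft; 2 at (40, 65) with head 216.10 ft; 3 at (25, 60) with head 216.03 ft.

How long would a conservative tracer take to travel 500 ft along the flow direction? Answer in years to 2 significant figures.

Differences from 1: to 2 (Δx, Δy, Δh) = (15, 40, +0.41); to 3 = (0, 35, +0.34).
Solve a·Δx + b·Δy = Δh: det = 15·35 − 0·40 = 525.
∂h/∂x = [(+0.41)·35 − (+0.34)·40] / 525 = +0.001429
∂h/∂y = [15·(+0.34) − 0·(+0.41)] / 525 = +0.009714
|∇h| = √(0.001429² + 0.009714²) = 0.009819
Seepage velocity v = K·i/n = 0.054 × 0.009819 / 0.33 = 0.001607 ft/day.
t = 500 / 0.001607 = 3.111e+05 days = 852 years.

850 years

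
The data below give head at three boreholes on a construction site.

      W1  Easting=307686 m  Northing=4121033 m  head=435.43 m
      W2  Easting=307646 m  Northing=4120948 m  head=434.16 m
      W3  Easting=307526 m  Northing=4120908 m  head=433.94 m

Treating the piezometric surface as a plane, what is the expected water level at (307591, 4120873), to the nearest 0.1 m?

433.1 m

Differences from W1: to W2 (Δx, Δy, Δh) = (-40, -85, -1.27); to W3 = (-160, -125, -1.49).
Determinant of the coordinate differences = (-40)·(-125) − (-160)·(-85) = -8600.
∂h/∂x = [(-1.27)·(-125) − (-1.49)·(-85)] / -8600 = -0.003733
∂h/∂y = [(-40)·(-1.49) − (-160)·(-1.27)] / -8600 = +0.01670
h(307591, 4120873) = 435.43 + (-0.003733)·(-95) + (+0.01670)·(-160) = 435.43 +0.355 -2.672 = 433.113 m.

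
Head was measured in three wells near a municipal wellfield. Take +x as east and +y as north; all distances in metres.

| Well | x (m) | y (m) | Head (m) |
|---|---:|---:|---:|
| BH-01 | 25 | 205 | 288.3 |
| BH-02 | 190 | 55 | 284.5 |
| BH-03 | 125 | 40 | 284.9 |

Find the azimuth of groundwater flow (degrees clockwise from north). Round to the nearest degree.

147°

Differences from BH-01: to BH-02 (Δx, Δy, Δh) = (165, -150, -3.8); to BH-03 = (100, -165, -3.4).
Solve a·Δx + b·Δy = Δh: det = 165·(-165) − 100·(-150) = -12225.
∂h/∂x = [(-3.8)·(-165) − (-3.4)·(-150)] / -12225 = -0.009571
∂h/∂y = [165·(-3.4) − 100·(-3.8)] / -12225 = +0.01481
Flow direction (−∇h) has components (+0.009571 E, -0.01481 N).
Azimuth = atan2(E, N) = atan2(+0.009571, -0.01481) = 147.1° ≈ 147°.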